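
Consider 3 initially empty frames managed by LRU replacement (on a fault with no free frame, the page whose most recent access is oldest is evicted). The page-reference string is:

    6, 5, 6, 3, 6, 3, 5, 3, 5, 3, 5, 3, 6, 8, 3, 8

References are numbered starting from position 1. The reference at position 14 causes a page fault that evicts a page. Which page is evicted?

pos 1: 6 -> miss, frames (6)
pos 2: 5 -> miss, frames (6 5)
pos 3: 6 -> hit
pos 4: 3 -> miss, frames (5 6 3)
pos 5: 6 -> hit
pos 6: 3 -> hit
pos 7: 5 -> hit
pos 8: 3 -> hit
pos 9: 5 -> hit
pos 10: 3 -> hit
pos 11: 5 -> hit
pos 12: 3 -> hit
pos 13: 6 -> hit
pos 14: 8 -> miss, evict 5, frames (3 6 8)
At position 14, page 5 is evicted.

5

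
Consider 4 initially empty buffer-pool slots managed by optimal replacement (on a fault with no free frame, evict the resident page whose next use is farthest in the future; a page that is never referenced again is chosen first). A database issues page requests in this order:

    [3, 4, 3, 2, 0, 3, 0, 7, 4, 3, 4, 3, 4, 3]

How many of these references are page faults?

3 → miss, frames [3]
4 → miss, frames [3, 4]
3 → hit
2 → miss, frames [3, 4, 2]
0 → miss, frames [3, 4, 2, 0]
3 → hit
0 → hit
7 → miss, evict 0, frames [3, 4, 2, 7]
4 → hit
3 → hit
4 → hit
3 → hit
4 → hit
3 → hit
Page faults: 5.

5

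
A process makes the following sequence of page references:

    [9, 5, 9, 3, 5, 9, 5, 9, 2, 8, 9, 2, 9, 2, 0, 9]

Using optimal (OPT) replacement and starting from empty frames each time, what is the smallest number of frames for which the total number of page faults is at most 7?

f=1: 16 faults
f=2: 8 faults
f=3: 6 faults
f=4: 6 faults
f=5: 6 faults
f=6: 6 faults
Smallest f with faults ≤ 7 is 3.

3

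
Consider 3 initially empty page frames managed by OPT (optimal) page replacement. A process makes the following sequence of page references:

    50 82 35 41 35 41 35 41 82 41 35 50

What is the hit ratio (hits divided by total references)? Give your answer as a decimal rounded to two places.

50: fault, frames {50}
82: fault, frames {50,82}
35: fault, frames {50,82,35}
41: fault, evict 50, frames {82,35,41}
35: hit
41: hit
35: hit
41: hit
82: hit
41: hit
35: hit
50: fault, evict 41, frames {82,35,50}
Hits: 7 of 12 references → 7/12 = 0.5833.

0.58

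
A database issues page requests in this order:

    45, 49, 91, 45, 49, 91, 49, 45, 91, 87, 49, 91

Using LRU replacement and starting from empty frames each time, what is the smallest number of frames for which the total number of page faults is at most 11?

2

f=1: 12 faults
f=2: 11 faults
f=3: 5 faults
f=4: 4 faults
Smallest f with faults ≤ 11 is 2.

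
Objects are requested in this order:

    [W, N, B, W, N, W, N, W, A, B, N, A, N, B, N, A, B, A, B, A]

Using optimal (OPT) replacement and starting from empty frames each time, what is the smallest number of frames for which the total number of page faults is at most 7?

3

f=1: 20 faults
f=2: 9 faults
f=3: 4 faults
f=4: 4 faults
Smallest f with faults ≤ 7 is 3.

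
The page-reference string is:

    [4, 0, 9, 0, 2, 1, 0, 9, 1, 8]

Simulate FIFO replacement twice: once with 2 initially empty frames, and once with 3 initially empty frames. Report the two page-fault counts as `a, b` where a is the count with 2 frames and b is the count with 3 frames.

9, 8

2 frames: F F F . F F F F F F → 9 faults.
3 frames: F F F . F F F F . F → 8 faults.
8 < 9: adding a frame reduced faults, as is typical.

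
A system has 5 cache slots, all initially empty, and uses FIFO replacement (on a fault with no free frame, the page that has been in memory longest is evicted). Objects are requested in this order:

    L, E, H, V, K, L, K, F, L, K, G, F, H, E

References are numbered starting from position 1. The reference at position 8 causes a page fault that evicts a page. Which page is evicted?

pos 1: L → fault, frames [L]
pos 2: E → fault, frames [L, E]
pos 3: H → fault, frames [L, E, H]
pos 4: V → fault, frames [L, E, H, V]
pos 5: K → fault, frames [L, E, H, V, K]
pos 6: L → hit
pos 7: K → hit
pos 8: F → fault, evict L, frames [E, H, V, K, F]
At position 8, page L is evicted.

L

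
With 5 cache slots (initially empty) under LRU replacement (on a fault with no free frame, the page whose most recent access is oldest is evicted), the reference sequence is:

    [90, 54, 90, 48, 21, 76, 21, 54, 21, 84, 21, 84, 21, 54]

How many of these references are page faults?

6

90 -> fault, frames [90]
54 -> fault, frames [90, 54]
90 -> hit
48 -> fault, frames [54, 90, 48]
21 -> fault, frames [54, 90, 48, 21]
76 -> fault, frames [54, 90, 48, 21, 76]
21 -> hit
54 -> hit
21 -> hit
84 -> fault, evict 90, frames [48, 76, 54, 21, 84]
21 -> hit
84 -> hit
21 -> hit
54 -> hit
Page faults: 6.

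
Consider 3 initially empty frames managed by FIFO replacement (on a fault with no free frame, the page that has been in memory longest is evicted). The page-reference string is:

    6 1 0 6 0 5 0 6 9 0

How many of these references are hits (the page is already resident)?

3

6 -> miss, frames (6)
1 -> miss, frames (6 1)
0 -> miss, frames (6 1 0)
6 -> hit
0 -> hit
5 -> miss, evict 6, frames (1 0 5)
0 -> hit
6 -> miss, evict 1, frames (0 5 6)
9 -> miss, evict 0, frames (5 6 9)
0 -> miss, evict 5, frames (6 9 0)
Hits: 3.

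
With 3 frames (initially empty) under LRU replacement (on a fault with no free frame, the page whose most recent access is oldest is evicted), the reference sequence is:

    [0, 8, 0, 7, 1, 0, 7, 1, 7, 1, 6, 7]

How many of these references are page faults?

0 -> fault, frames {0}
8 -> fault, frames {0,8}
0 -> hit
7 -> fault, frames {8,0,7}
1 -> fault, evict 8, frames {0,7,1}
0 -> hit
7 -> hit
1 -> hit
7 -> hit
1 -> hit
6 -> fault, evict 0, frames {7,1,6}
7 -> hit
Page faults: 5.

5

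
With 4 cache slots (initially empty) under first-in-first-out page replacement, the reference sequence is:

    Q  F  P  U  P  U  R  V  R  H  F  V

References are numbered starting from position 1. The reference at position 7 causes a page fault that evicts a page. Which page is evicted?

Q

pos 1: Q -> miss, frames {Q}
pos 2: F -> miss, frames {Q,F}
pos 3: P -> miss, frames {Q,F,P}
pos 4: U -> miss, frames {Q,F,P,U}
pos 5: P -> hit
pos 6: U -> hit
pos 7: R -> miss, evict Q, frames {F,P,U,R}
At position 7, page Q is evicted.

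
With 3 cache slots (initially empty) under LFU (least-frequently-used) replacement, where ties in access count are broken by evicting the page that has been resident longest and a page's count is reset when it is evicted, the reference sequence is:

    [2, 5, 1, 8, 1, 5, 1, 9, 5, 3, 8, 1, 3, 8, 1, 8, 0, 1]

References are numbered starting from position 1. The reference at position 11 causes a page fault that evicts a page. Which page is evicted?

3

pos 1: 2 → miss, frames (2)
pos 2: 5 → miss, frames (2 5)
pos 3: 1 → miss, frames (2 5 1)
pos 4: 8 → miss, evict 2, frames (5 1 8)
pos 5: 1 → hit
pos 6: 5 → hit
pos 7: 1 → hit
pos 8: 9 → miss, evict 8, frames (5 1 9)
pos 9: 5 → hit
pos 10: 3 → miss, evict 9, frames (5 1 3)
pos 11: 8 → miss, evict 3, frames (5 1 8)
At position 11, page 3 is evicted.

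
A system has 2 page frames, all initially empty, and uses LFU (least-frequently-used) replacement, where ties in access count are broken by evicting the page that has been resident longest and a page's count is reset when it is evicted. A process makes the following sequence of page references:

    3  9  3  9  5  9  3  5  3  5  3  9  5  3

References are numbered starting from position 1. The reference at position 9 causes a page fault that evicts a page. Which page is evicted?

pos 1: 3: miss, frames (3)
pos 2: 9: miss, frames (3 9)
pos 3: 3: hit
pos 4: 9: hit
pos 5: 5: miss, evict 3, frames (9 5)
pos 6: 9: hit
pos 7: 3: miss, evict 5, frames (9 3)
pos 8: 5: miss, evict 3, frames (9 5)
pos 9: 3: miss, evict 5, frames (9 3)
At position 9, page 5 is evicted.

5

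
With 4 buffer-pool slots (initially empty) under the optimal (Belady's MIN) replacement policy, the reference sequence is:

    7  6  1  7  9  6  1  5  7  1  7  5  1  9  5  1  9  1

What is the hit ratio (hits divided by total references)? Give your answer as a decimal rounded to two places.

7 → miss, frames [7]
6 → miss, frames [7, 6]
1 → miss, frames [7, 6, 1]
7 → hit
9 → miss, frames [7, 6, 1, 9]
6 → hit
1 → hit
5 → miss, evict 6, frames [7, 1, 9, 5]
7 → hit
1 → hit
7 → hit
5 → hit
1 → hit
9 → hit
5 → hit
1 → hit
9 → hit
1 → hit
Hits: 13 of 18 references → 13/18 = 0.7222.

0.72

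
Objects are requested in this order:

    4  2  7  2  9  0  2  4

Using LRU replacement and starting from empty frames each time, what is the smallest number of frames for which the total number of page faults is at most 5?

5

f=1: 8 faults
f=2: 7 faults
f=3: 6 faults
f=4: 6 faults
f=5: 5 faults
Smallest f with faults ≤ 5 is 5.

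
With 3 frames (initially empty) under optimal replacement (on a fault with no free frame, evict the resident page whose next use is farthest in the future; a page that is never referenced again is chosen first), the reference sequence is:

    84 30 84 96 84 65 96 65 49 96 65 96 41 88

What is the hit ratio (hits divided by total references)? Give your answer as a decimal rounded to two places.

0.50

84 -> miss, frames [84]
30 -> miss, frames [84, 30]
84 -> hit
96 -> miss, frames [84, 30, 96]
84 -> hit
65 -> miss, evict 30, frames [84, 96, 65]
96 -> hit
65 -> hit
49 -> miss, evict 84, frames [96, 65, 49]
96 -> hit
65 -> hit
96 -> hit
41 -> miss, evict 49, frames [96, 65, 41]
88 -> miss, evict 41, frames [96, 65, 88]
Hits: 7 of 14 references → 7/14 = 0.5000.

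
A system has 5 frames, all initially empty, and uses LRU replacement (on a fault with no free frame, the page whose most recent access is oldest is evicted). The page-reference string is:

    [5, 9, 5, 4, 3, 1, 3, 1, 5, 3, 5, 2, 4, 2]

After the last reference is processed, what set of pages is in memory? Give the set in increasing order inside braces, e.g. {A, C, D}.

5 -> fault, frames (5)
9 -> fault, frames (5 9)
5 -> hit
4 -> fault, frames (9 5 4)
3 -> fault, frames (9 5 4 3)
1 -> fault, frames (9 5 4 3 1)
3 -> hit
1 -> hit
5 -> hit
3 -> hit
5 -> hit
2 -> fault, evict 9, frames (4 1 3 5 2)
4 -> hit
2 -> hit

{1, 2, 3, 4, 5}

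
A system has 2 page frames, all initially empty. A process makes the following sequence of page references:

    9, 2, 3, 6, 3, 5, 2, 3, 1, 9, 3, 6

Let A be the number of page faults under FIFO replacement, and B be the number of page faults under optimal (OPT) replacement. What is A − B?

2

Under FIFO: F F F F . F F F F F F F → 11 faults.
Under OPT: F F F F . F F . F F . F → 9 faults.
A − B = 11 − 9 = 2.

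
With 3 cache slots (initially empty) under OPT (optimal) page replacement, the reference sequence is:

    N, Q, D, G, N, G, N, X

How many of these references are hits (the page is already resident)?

N: miss, frames (N)
Q: miss, frames (N Q)
D: miss, frames (N Q D)
G: miss, evict D, frames (N Q G)
N: hit
G: hit
N: hit
X: miss, evict G, frames (N Q X)
Hits: 3.

3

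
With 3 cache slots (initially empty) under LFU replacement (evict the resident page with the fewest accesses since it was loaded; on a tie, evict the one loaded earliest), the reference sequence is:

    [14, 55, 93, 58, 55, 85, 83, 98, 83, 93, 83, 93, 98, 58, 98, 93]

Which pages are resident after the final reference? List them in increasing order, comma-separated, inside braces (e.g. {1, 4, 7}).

14: fault, frames {14}
55: fault, frames {14,55}
93: fault, frames {14,55,93}
58: fault, evict 14, frames {55,93,58}
55: hit
85: fault, evict 93, frames {55,58,85}
83: fault, evict 58, frames {55,85,83}
98: fault, evict 85, frames {55,83,98}
83: hit
93: fault, evict 98, frames {55,83,93}
83: hit
93: hit
98: fault, evict 55, frames {83,93,98}
58: fault, evict 98, frames {83,93,58}
98: fault, evict 58, frames {83,93,98}
93: hit

{83, 93, 98}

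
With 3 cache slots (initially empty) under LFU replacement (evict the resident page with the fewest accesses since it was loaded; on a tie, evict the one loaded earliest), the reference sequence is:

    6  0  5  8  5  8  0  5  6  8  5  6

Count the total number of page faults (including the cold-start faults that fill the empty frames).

5

6: miss, frames (6)
0: miss, frames (6 0)
5: miss, frames (6 0 5)
8: miss, evict 6, frames (0 5 8)
5: hit
8: hit
0: hit
5: hit
6: miss, evict 0, frames (5 8 6)
8: hit
5: hit
6: hit
Page faults: 5.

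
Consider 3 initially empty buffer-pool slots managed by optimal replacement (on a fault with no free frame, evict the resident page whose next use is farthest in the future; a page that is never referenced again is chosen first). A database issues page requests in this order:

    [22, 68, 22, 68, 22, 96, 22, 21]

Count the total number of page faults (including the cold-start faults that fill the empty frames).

4

22 -> fault, frames (22)
68 -> fault, frames (22 68)
22 -> hit
68 -> hit
22 -> hit
96 -> fault, frames (22 68 96)
22 -> hit
21 -> fault, evict 96, frames (22 68 21)
Page faults: 4.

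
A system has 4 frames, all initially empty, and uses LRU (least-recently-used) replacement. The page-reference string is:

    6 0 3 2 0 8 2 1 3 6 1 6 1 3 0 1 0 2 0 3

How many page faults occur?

10

6 → fault, frames (6)
0 → fault, frames (6 0)
3 → fault, frames (6 0 3)
2 → fault, frames (6 0 3 2)
0 → hit
8 → fault, evict 6, frames (3 2 0 8)
2 → hit
1 → fault, evict 3, frames (0 8 2 1)
3 → fault, evict 0, frames (8 2 1 3)
6 → fault, evict 8, frames (2 1 3 6)
1 → hit
6 → hit
1 → hit
3 → hit
0 → fault, evict 2, frames (6 1 3 0)
1 → hit
0 → hit
2 → fault, evict 6, frames (3 1 0 2)
0 → hit
3 → hit
Page faults: 10.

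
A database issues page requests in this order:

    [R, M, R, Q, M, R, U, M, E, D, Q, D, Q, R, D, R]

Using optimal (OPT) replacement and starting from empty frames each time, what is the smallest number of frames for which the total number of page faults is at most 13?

2

f=1: 16 faults
f=2: 9 faults
f=3: 7 faults
f=4: 6 faults
f=5: 6 faults
f=6: 6 faults
Smallest f with faults ≤ 13 is 2.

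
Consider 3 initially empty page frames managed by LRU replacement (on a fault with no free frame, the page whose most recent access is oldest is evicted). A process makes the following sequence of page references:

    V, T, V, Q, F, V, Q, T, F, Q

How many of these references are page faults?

6

V: miss, frames [V]
T: miss, frames [V, T]
V: hit
Q: miss, frames [T, V, Q]
F: miss, evict T, frames [V, Q, F]
V: hit
Q: hit
T: miss, evict F, frames [V, Q, T]
F: miss, evict V, frames [Q, T, F]
Q: hit
Page faults: 6.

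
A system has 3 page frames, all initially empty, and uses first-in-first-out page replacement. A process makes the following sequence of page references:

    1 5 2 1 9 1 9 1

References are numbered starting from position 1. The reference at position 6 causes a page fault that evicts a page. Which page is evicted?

5

pos 1: 1 → miss, frames (1)
pos 2: 5 → miss, frames (1 5)
pos 3: 2 → miss, frames (1 5 2)
pos 4: 1 → hit
pos 5: 9 → miss, evict 1, frames (5 2 9)
pos 6: 1 → miss, evict 5, frames (2 9 1)
At position 6, page 5 is evicted.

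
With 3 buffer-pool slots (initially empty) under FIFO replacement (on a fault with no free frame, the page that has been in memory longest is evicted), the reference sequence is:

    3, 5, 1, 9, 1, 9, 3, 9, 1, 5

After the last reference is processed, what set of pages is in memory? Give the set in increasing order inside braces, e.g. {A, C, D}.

{3, 5, 9}

3: miss, frames (3)
5: miss, frames (3 5)
1: miss, frames (3 5 1)
9: miss, evict 3, frames (5 1 9)
1: hit
9: hit
3: miss, evict 5, frames (1 9 3)
9: hit
1: hit
5: miss, evict 1, frames (9 3 5)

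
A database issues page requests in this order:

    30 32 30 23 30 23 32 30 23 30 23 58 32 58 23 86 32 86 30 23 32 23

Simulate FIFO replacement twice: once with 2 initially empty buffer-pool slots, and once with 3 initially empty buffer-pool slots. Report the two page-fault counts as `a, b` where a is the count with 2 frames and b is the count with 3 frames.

15, 8

2 frames: F F . F F . F . F F . F F . F F F . F F F . → 15 faults.
3 frames: F F . F . . . . . . . F . . . F F . F F . . → 8 faults.
8 < 15: adding a frame reduced faults, as is typical.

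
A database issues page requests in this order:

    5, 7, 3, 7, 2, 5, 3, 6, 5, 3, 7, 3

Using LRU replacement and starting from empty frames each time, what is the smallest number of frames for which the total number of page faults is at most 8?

f=1: 12 faults
f=2: 10 faults
f=3: 8 faults
f=4: 6 faults
f=5: 5 faults
Smallest f with faults ≤ 8 is 3.

3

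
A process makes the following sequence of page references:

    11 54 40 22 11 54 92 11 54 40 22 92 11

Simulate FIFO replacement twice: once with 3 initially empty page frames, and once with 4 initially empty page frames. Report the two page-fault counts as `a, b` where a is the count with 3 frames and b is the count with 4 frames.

10, 11

3 frames: F F F F F F F . . F F . F → 10 faults.
4 frames: F F F F . . F F F F F F F → 11 faults.
11 > 10: adding a frame increased faults — Belady's anomaly.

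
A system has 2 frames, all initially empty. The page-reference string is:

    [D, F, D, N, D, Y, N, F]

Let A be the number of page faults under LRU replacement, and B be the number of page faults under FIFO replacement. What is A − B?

Under LRU: F F . F . F F F → 6 faults.
Under FIFO: F F . F F F F F → 7 faults.
A − B = 6 − 7 = -1.

-1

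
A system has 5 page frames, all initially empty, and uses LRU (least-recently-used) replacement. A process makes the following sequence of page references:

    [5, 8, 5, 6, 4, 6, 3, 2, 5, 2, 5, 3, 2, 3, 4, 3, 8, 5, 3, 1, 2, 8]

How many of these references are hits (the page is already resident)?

13

5: fault, frames {5}
8: fault, frames {5,8}
5: hit
6: fault, frames {8,5,6}
4: fault, frames {8,5,6,4}
6: hit
3: fault, frames {8,5,4,6,3}
2: fault, evict 8, frames {5,4,6,3,2}
5: hit
2: hit
5: hit
3: hit
2: hit
3: hit
4: hit
3: hit
8: fault, evict 6, frames {5,2,4,3,8}
5: hit
3: hit
1: fault, evict 2, frames {4,8,5,3,1}
2: fault, evict 4, frames {8,5,3,1,2}
8: hit
Hits: 13.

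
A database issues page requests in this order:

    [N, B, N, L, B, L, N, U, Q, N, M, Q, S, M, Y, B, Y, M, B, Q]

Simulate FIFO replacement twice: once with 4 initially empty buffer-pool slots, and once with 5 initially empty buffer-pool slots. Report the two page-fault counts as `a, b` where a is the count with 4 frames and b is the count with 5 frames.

11, 9

4 frames: F F . F . . . F F F F . F . F F . . . F → 11 faults.
5 frames: F F . F . . . F F . F . F . F F . . . . → 9 faults.
9 < 11: adding a frame reduced faults, as is typical.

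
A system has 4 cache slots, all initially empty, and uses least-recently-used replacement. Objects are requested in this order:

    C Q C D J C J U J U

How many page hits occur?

C: miss, frames [C]
Q: miss, frames [C, Q]
C: hit
D: miss, frames [Q, C, D]
J: miss, frames [Q, C, D, J]
C: hit
J: hit
U: miss, evict Q, frames [D, C, J, U]
J: hit
U: hit
Hits: 5.

5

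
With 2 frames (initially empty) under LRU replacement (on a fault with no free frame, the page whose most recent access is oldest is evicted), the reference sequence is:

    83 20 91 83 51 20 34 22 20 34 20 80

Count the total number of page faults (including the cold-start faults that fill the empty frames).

83 → fault, frames (83)
20 → fault, frames (83 20)
91 → fault, evict 83, frames (20 91)
83 → fault, evict 20, frames (91 83)
51 → fault, evict 91, frames (83 51)
20 → fault, evict 83, frames (51 20)
34 → fault, evict 51, frames (20 34)
22 → fault, evict 20, frames (34 22)
20 → fault, evict 34, frames (22 20)
34 → fault, evict 22, frames (20 34)
20 → hit
80 → fault, evict 34, frames (20 80)
Page faults: 11.

11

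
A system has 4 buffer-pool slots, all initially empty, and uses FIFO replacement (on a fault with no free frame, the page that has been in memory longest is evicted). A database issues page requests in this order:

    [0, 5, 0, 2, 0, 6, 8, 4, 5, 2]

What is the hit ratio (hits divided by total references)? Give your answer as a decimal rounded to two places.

0: miss, frames (0)
5: miss, frames (0 5)
0: hit
2: miss, frames (0 5 2)
0: hit
6: miss, frames (0 5 2 6)
8: miss, evict 0, frames (5 2 6 8)
4: miss, evict 5, frames (2 6 8 4)
5: miss, evict 2, frames (6 8 4 5)
2: miss, evict 6, frames (8 4 5 2)
Hits: 2 of 10 references → 2/10 = 0.2000.

0.20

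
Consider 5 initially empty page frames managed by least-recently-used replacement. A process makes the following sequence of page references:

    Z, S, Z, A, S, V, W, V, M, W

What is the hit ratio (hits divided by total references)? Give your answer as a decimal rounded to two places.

0.40

Z → fault, frames [Z]
S → fault, frames [Z, S]
Z → hit
A → fault, frames [S, Z, A]
S → hit
V → fault, frames [Z, A, S, V]
W → fault, frames [Z, A, S, V, W]
V → hit
M → fault, evict Z, frames [A, S, W, V, M]
W → hit
Hits: 4 of 10 references → 4/10 = 0.4000.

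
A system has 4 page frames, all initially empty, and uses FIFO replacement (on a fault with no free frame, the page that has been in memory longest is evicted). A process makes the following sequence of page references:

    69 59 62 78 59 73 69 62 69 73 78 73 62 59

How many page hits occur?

7

69 -> fault, frames (69)
59 -> fault, frames (69 59)
62 -> fault, frames (69 59 62)
78 -> fault, frames (69 59 62 78)
59 -> hit
73 -> fault, evict 69, frames (59 62 78 73)
69 -> fault, evict 59, frames (62 78 73 69)
62 -> hit
69 -> hit
73 -> hit
78 -> hit
73 -> hit
62 -> hit
59 -> fault, evict 62, frames (78 73 69 59)
Hits: 7.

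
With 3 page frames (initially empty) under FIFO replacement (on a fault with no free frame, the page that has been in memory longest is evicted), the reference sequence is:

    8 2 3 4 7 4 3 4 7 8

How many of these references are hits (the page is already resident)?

8: fault, frames (8)
2: fault, frames (8 2)
3: fault, frames (8 2 3)
4: fault, evict 8, frames (2 3 4)
7: fault, evict 2, frames (3 4 7)
4: hit
3: hit
4: hit
7: hit
8: fault, evict 3, frames (4 7 8)
Hits: 4.

4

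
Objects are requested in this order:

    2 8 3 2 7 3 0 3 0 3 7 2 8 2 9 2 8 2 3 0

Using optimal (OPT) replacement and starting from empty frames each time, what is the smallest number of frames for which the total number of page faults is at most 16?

f=1: 20 faults
f=2: 12 faults
f=3: 10 faults
f=4: 8 faults
f=5: 6 faults
f=6: 6 faults
Smallest f with faults ≤ 16 is 2.

2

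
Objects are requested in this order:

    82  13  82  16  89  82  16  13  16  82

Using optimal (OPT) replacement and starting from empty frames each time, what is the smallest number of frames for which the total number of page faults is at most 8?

f=1: 10 faults
f=2: 7 faults
f=3: 5 faults
f=4: 4 faults
Smallest f with faults ≤ 8 is 2.

2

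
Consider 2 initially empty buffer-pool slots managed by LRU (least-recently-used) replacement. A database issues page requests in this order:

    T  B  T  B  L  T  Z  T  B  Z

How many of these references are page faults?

T: fault, frames {T}
B: fault, frames {T,B}
T: hit
B: hit
L: fault, evict T, frames {B,L}
T: fault, evict B, frames {L,T}
Z: fault, evict L, frames {T,Z}
T: hit
B: fault, evict Z, frames {T,B}
Z: fault, evict T, frames {B,Z}
Page faults: 7.

7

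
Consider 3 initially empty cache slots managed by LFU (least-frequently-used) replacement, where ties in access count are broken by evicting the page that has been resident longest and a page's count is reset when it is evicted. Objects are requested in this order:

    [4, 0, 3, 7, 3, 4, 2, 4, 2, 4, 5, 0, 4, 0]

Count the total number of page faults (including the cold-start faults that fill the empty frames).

8

4 -> miss, frames (4)
0 -> miss, frames (4 0)
3 -> miss, frames (4 0 3)
7 -> miss, evict 4, frames (0 3 7)
3 -> hit
4 -> miss, evict 0, frames (3 7 4)
2 -> miss, evict 7, frames (3 4 2)
4 -> hit
2 -> hit
4 -> hit
5 -> miss, evict 3, frames (4 2 5)
0 -> miss, evict 5, frames (4 2 0)
4 -> hit
0 -> hit
Page faults: 8.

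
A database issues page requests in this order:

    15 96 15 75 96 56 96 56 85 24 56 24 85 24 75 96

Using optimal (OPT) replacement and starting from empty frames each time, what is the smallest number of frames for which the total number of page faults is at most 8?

f=1: 16 faults
f=2: 9 faults
f=3: 8 faults
f=4: 7 faults
f=5: 6 faults
f=6: 6 faults
Smallest f with faults ≤ 8 is 3.

3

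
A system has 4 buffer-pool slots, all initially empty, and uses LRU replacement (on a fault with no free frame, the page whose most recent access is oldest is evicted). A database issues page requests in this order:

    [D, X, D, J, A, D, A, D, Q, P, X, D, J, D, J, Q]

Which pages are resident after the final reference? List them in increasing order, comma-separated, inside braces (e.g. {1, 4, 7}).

{D, J, Q, X}

D: miss, frames (D)
X: miss, frames (D X)
D: hit
J: miss, frames (X D J)
A: miss, frames (X D J A)
D: hit
A: hit
D: hit
Q: miss, evict X, frames (J A D Q)
P: miss, evict J, frames (A D Q P)
X: miss, evict A, frames (D Q P X)
D: hit
J: miss, evict Q, frames (P X D J)
D: hit
J: hit
Q: miss, evict P, frames (X D J Q)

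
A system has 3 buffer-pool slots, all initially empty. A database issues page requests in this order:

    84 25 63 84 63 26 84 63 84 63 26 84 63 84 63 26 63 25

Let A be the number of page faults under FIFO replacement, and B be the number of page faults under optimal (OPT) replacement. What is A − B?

1

Under FIFO: F F F . . F F . . . . . . . . . . F → 6 faults.
Under OPT: F F F . . F . . . . . . . . . . . F → 5 faults.
A − B = 6 − 5 = 1.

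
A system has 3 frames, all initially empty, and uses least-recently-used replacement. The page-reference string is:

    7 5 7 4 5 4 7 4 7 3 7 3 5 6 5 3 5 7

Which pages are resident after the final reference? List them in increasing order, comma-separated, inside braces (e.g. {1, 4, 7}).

{3, 5, 7}

7: miss, frames {7}
5: miss, frames {7,5}
7: hit
4: miss, frames {5,7,4}
5: hit
4: hit
7: hit
4: hit
7: hit
3: miss, evict 5, frames {4,7,3}
7: hit
3: hit
5: miss, evict 4, frames {7,3,5}
6: miss, evict 7, frames {3,5,6}
5: hit
3: hit
5: hit
7: miss, evict 6, frames {3,5,7}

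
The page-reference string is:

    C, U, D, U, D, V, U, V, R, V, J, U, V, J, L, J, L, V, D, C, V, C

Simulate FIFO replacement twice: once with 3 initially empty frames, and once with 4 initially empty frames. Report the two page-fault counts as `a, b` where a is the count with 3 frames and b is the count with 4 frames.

13, 11

3 frames: F F F . . F . . F . F F F . F F . . F F F . → 13 faults.
4 frames: F F F . . F . . F . F F . . F . . F F F . . → 11 faults.
11 < 13: adding a frame reduced faults, as is typical.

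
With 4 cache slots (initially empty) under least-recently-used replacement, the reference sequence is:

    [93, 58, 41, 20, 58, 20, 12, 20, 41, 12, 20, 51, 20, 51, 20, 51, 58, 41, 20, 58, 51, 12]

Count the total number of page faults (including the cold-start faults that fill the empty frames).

9

93 → fault, frames [93]
58 → fault, frames [93, 58]
41 → fault, frames [93, 58, 41]
20 → fault, frames [93, 58, 41, 20]
58 → hit
20 → hit
12 → fault, evict 93, frames [41, 58, 20, 12]
20 → hit
41 → hit
12 → hit
20 → hit
51 → fault, evict 58, frames [41, 12, 20, 51]
20 → hit
51 → hit
20 → hit
51 → hit
58 → fault, evict 41, frames [12, 20, 51, 58]
41 → fault, evict 12, frames [20, 51, 58, 41]
20 → hit
58 → hit
51 → hit
12 → fault, evict 41, frames [20, 58, 51, 12]
Page faults: 9.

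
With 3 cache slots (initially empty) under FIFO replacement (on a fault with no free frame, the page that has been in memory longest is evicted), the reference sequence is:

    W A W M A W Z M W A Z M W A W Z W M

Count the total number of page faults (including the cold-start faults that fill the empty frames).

9

W: miss, frames [W]
A: miss, frames [W, A]
W: hit
M: miss, frames [W, A, M]
A: hit
W: hit
Z: miss, evict W, frames [A, M, Z]
M: hit
W: miss, evict A, frames [M, Z, W]
A: miss, evict M, frames [Z, W, A]
Z: hit
M: miss, evict Z, frames [W, A, M]
W: hit
A: hit
W: hit
Z: miss, evict W, frames [A, M, Z]
W: miss, evict A, frames [M, Z, W]
M: hit
Page faults: 9.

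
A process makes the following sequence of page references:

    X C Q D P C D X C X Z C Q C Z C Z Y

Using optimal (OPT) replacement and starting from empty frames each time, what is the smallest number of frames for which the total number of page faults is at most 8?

4

f=1: 18 faults
f=2: 11 faults
f=3: 9 faults
f=4: 8 faults
f=5: 7 faults
f=6: 7 faults
f=7: 7 faults
Smallest f with faults ≤ 8 is 4.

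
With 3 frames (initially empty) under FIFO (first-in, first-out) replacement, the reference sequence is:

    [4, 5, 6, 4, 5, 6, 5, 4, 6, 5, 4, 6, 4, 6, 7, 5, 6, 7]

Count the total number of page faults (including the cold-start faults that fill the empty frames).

4: fault, frames {4}
5: fault, frames {4,5}
6: fault, frames {4,5,6}
4: hit
5: hit
6: hit
5: hit
4: hit
6: hit
5: hit
4: hit
6: hit
4: hit
6: hit
7: fault, evict 4, frames {5,6,7}
5: hit
6: hit
7: hit
Page faults: 4.

4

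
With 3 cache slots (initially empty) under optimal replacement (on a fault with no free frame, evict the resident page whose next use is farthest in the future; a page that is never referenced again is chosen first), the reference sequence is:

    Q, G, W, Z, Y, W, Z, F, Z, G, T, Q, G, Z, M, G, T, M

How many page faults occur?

11

Q: miss, frames [Q]
G: miss, frames [Q, G]
W: miss, frames [Q, G, W]
Z: miss, evict Q, frames [G, W, Z]
Y: miss, evict G, frames [W, Z, Y]
W: hit
Z: hit
F: miss, evict Y, frames [W, Z, F]
Z: hit
G: miss, evict F, frames [W, Z, G]
T: miss, evict W, frames [Z, G, T]
Q: miss, evict T, frames [Z, G, Q]
G: hit
Z: hit
M: miss, evict Q, frames [Z, G, M]
G: hit
T: miss, evict G, frames [Z, M, T]
M: hit
Page faults: 11.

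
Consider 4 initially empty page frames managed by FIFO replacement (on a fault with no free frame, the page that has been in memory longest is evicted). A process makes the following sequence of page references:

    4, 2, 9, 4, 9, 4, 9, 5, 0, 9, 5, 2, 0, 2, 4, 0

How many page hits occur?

10

4 → fault, frames {4}
2 → fault, frames {4,2}
9 → fault, frames {4,2,9}
4 → hit
9 → hit
4 → hit
9 → hit
5 → fault, frames {4,2,9,5}
0 → fault, evict 4, frames {2,9,5,0}
9 → hit
5 → hit
2 → hit
0 → hit
2 → hit
4 → fault, evict 2, frames {9,5,0,4}
0 → hit
Hits: 10.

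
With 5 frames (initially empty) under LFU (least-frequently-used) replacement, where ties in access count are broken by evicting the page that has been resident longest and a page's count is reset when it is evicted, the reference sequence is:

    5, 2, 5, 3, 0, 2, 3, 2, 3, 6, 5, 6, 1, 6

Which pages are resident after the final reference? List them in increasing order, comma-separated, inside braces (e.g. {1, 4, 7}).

5 → miss, frames (5)
2 → miss, frames (5 2)
5 → hit
3 → miss, frames (5 2 3)
0 → miss, frames (5 2 3 0)
2 → hit
3 → hit
2 → hit
3 → hit
6 → miss, frames (5 2 3 0 6)
5 → hit
6 → hit
1 → miss, evict 0, frames (5 2 3 6 1)
6 → hit

{1, 2, 3, 5, 6}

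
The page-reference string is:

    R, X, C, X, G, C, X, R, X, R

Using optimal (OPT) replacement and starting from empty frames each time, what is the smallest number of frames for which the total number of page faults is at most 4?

f=1: 10 faults
f=2: 6 faults
f=3: 5 faults
f=4: 4 faults
Smallest f with faults ≤ 4 is 4.

4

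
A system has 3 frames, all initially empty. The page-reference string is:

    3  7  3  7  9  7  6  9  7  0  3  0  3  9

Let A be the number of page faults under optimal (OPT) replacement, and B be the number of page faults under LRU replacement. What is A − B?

Under OPT: F F . . F . F . . F F . . . → 6 faults.
Under LRU: F F . . F . F . . F F . . F → 7 faults.
A − B = 6 − 7 = -1.

-1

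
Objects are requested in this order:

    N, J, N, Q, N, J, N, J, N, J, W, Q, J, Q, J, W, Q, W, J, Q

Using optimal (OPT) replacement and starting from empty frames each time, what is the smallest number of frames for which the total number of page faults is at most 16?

2

f=1: 20 faults
f=2: 8 faults
f=3: 4 faults
f=4: 4 faults
Smallest f with faults ≤ 16 is 2.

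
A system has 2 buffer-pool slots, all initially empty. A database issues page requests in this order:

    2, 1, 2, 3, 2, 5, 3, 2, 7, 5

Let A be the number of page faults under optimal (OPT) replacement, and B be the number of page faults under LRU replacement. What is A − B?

-2

Under OPT: F F . F . F . F F . → 6 faults.
Under LRU: F F . F . F F F F F → 8 faults.
A − B = 6 − 8 = -2.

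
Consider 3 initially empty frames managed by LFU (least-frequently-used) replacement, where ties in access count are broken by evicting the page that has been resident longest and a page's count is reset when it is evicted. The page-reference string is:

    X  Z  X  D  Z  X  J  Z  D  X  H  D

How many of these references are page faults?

7

X: miss, frames [X]
Z: miss, frames [X, Z]
X: hit
D: miss, frames [X, Z, D]
Z: hit
X: hit
J: miss, evict D, frames [X, Z, J]
Z: hit
D: miss, evict J, frames [X, Z, D]
X: hit
H: miss, evict D, frames [X, Z, H]
D: miss, evict H, frames [X, Z, D]
Page faults: 7.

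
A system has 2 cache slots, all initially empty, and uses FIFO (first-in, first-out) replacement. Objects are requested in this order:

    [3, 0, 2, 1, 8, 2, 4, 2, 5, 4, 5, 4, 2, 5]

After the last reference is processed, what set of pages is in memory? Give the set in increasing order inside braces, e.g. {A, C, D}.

{2, 5}

3: miss, frames [3]
0: miss, frames [3, 0]
2: miss, evict 3, frames [0, 2]
1: miss, evict 0, frames [2, 1]
8: miss, evict 2, frames [1, 8]
2: miss, evict 1, frames [8, 2]
4: miss, evict 8, frames [2, 4]
2: hit
5: miss, evict 2, frames [4, 5]
4: hit
5: hit
4: hit
2: miss, evict 4, frames [5, 2]
5: hit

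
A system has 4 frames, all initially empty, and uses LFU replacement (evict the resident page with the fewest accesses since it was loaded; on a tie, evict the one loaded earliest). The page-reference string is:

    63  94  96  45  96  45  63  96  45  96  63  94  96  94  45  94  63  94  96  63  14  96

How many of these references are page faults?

5

63 → miss, frames {63}
94 → miss, frames {63,94}
96 → miss, frames {63,94,96}
45 → miss, frames {63,94,96,45}
96 → hit
45 → hit
63 → hit
96 → hit
45 → hit
96 → hit
63 → hit
94 → hit
96 → hit
94 → hit
45 → hit
94 → hit
63 → hit
94 → hit
96 → hit
63 → hit
14 → miss, evict 45, frames {63,94,96,14}
96 → hit
Page faults: 5.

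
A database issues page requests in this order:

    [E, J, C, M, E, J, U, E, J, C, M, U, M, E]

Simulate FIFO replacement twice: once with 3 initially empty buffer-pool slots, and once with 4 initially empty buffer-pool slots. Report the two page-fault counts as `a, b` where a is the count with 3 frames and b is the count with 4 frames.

10, 11

3 frames: F F F F F F F . . F F . . F → 10 faults.
4 frames: F F F F . . F F F F F F . F → 11 faults.
11 > 10: adding a frame increased faults — Belady's anomaly.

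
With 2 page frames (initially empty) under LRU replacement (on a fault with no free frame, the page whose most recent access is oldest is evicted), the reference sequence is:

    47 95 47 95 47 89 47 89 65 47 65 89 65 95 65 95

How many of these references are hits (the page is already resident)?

9

47 -> miss, frames {47}
95 -> miss, frames {47,95}
47 -> hit
95 -> hit
47 -> hit
89 -> miss, evict 95, frames {47,89}
47 -> hit
89 -> hit
65 -> miss, evict 47, frames {89,65}
47 -> miss, evict 89, frames {65,47}
65 -> hit
89 -> miss, evict 47, frames {65,89}
65 -> hit
95 -> miss, evict 89, frames {65,95}
65 -> hit
95 -> hit
Hits: 9.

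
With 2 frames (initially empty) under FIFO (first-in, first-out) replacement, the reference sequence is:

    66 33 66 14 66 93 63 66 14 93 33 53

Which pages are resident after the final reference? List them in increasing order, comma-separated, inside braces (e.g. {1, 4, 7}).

66 → fault, frames (66)
33 → fault, frames (66 33)
66 → hit
14 → fault, evict 66, frames (33 14)
66 → fault, evict 33, frames (14 66)
93 → fault, evict 14, frames (66 93)
63 → fault, evict 66, frames (93 63)
66 → fault, evict 93, frames (63 66)
14 → fault, evict 63, frames (66 14)
93 → fault, evict 66, frames (14 93)
33 → fault, evict 14, frames (93 33)
53 → fault, evict 93, frames (33 53)

{33, 53}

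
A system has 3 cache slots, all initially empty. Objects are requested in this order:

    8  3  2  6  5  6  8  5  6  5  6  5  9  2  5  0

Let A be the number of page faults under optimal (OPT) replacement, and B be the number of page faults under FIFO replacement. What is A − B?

Under OPT: F F F F F . . . . . . . F F . F → 8 faults.
Under FIFO: F F F F F . F . . . . . F F F F → 10 faults.
A − B = 8 − 10 = -2.

-2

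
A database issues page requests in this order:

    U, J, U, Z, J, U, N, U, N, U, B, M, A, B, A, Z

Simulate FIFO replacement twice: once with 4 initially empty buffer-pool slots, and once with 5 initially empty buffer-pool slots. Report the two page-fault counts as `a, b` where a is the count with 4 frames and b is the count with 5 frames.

4 frames: F F . F . . F . . . F F F . . F → 8 faults.
5 frames: F F . F . . F . . . F F F . . . → 7 faults.
7 < 8: adding a frame reduced faults, as is typical.

8, 7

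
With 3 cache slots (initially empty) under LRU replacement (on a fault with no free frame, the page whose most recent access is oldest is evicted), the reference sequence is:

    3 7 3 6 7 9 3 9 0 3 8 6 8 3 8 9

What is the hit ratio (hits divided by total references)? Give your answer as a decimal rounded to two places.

0.44

3 -> miss, frames [3]
7 -> miss, frames [3, 7]
3 -> hit
6 -> miss, frames [7, 3, 6]
7 -> hit
9 -> miss, evict 3, frames [6, 7, 9]
3 -> miss, evict 6, frames [7, 9, 3]
9 -> hit
0 -> miss, evict 7, frames [3, 9, 0]
3 -> hit
8 -> miss, evict 9, frames [0, 3, 8]
6 -> miss, evict 0, frames [3, 8, 6]
8 -> hit
3 -> hit
8 -> hit
9 -> miss, evict 6, frames [3, 8, 9]
Hits: 7 of 16 references → 7/16 = 0.4375.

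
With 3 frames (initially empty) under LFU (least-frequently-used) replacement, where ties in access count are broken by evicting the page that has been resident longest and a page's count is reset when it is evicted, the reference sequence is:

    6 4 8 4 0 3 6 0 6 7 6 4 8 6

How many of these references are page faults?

6 -> fault, frames (6)
4 -> fault, frames (6 4)
8 -> fault, frames (6 4 8)
4 -> hit
0 -> fault, evict 6, frames (4 8 0)
3 -> fault, evict 8, frames (4 0 3)
6 -> fault, evict 0, frames (4 3 6)
0 -> fault, evict 3, frames (4 6 0)
6 -> hit
7 -> fault, evict 0, frames (4 6 7)
6 -> hit
4 -> hit
8 -> fault, evict 7, frames (4 6 8)
6 -> hit
Page faults: 9.

9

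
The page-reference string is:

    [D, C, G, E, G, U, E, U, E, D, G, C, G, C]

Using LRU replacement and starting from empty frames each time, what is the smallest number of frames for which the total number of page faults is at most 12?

2

f=1: 14 faults
f=2: 9 faults
f=3: 8 faults
f=4: 7 faults
f=5: 5 faults
Smallest f with faults ≤ 12 is 2.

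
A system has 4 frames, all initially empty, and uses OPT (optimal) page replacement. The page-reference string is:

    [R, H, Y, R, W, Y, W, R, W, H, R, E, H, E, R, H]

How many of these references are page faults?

R → miss, frames {R}
H → miss, frames {R,H}
Y → miss, frames {R,H,Y}
R → hit
W → miss, frames {R,H,Y,W}
Y → hit
W → hit
R → hit
W → hit
H → hit
R → hit
E → miss, evict W, frames {R,H,Y,E}
H → hit
E → hit
R → hit
H → hit
Page faults: 5.

5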